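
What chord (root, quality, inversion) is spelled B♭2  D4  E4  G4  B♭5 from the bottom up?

E half-diminished seventh, second inversion

Reducing to letter names: Bb, D, E, G. These stack in thirds as E–G–Bb–D — an E half-diminished seventh chord.
Bb is the fifth of E half-diminished seventh; fifth in the bass means second inversion (figured bass 4/3).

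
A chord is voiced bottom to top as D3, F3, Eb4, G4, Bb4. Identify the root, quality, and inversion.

Eb major ninth, third inversion

Reducing to letter names: D, F, Eb, G, Bb. These stack in thirds as Eb–G–Bb–D–F — an Eb major ninth chord.
D is the seventh of Eb major ninth; seventh in the bass means third inversion.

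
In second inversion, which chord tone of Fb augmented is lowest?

Fb augmented is Fb–Ab–C. Second inversion places the fifth in the bass: C.

C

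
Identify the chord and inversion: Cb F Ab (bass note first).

F diminished, second inversion

Reducing to letter names: Cb, F, Ab. These stack in thirds as F–Ab–Cb — an F diminished triad.
With the fifth (Cb) in the bass, the chord is in second inversion (figured bass 6/4).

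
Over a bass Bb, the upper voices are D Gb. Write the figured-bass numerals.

The notes Bb, D, Gb stack in thirds as Gb–Bb–D — a Gb augmented triad. The bass Bb is the third, so this is first inversion: figured 6.

6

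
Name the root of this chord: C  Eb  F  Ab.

Reordering C, Eb, F, Ab into stacked thirds gives F–Ab–C–Eb; the bottom of that stack, F, is the root.

F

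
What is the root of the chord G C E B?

G, C, E, B are the tones of a C major seventh chord (C–E–G–B), making C the root.

C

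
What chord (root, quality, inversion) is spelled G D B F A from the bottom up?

The distinct note names are G, D, B, F, A. Stacked in thirds they read G–B–D–F–A, which is a dominant ninth chord on G.
G is the root of G dominant ninth; root in the bass means root position.

G dominant ninth, root position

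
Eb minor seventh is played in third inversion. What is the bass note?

The seventh of Eb minor seventh (Eb–Gb–Bb–Db) is Db; that is the bass in third inversion.

Db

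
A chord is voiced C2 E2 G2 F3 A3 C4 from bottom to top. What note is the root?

F

C, E, G, F, A are the tones of an F major ninth chord (F–A–C–E–G), making F the root.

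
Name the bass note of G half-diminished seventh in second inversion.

Db

In second inversion the fifth is lowest. For G half-diminished seventh (G–Bb–Db–F) that is Db.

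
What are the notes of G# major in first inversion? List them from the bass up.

G# major is G#–B#–D#. First inversion puts the third (B#) in the bass, with the remaining tones above: B#, D#, G#.

B#, D#, G#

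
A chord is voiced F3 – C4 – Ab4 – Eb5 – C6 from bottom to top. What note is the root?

The distinct letter names are F, C, Ab, Eb. Arranged as a stack of thirds they read F–Ab–C–Eb, so F is the root (an F minor seventh chord).

F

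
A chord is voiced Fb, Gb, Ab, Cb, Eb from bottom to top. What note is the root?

Fb

Fb, Gb, Ab, Cb, Eb are the tones of an Fb major ninth chord (Fb–Ab–Cb–Eb–Gb), making Fb the root.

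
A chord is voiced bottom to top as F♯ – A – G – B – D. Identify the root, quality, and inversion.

The pitch classes F#, A, G, B, D arrange in thirds as G–B–D–F#–A: a G major ninth chord.
F# is the seventh of G major ninth; seventh in the bass means third inversion.

G major ninth, third inversion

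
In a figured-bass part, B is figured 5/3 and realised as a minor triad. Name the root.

The figures 5/3 mean the root of the chord is in the bass. If B is the root of a minor triad, the root is B (chord tones B–D–F#).

B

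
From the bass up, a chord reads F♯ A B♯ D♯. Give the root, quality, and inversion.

B# diminished seventh, second inversion

The pitch classes F#, A, B#, D# arrange in thirds as B#–D#–F#–A: a B# diminished seventh chord.
F# is the fifth of B# diminished seventh; fifth in the bass means second inversion (figured bass 4/3).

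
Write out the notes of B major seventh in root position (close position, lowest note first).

The chord tones are B–D#–F#–A#. With the root (B) lowest for root position: B, D#, F#, A#.

B, D#, F#, A#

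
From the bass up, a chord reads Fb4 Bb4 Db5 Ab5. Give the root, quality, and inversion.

The pitch classes Fb, Bb, Db, Ab arrange in thirds as Bb–Db–Fb–Ab: a Bb half-diminished seventh chord.
The lowest note is Fb, the fifth of the chord, so this is second inversion (figured bass 4/3).

Bb half-diminished seventh, second inversion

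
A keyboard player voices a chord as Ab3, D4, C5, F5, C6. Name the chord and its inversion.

D half-diminished seventh, second inversion

The distinct note names are Ab, D, C, F. Stacked in thirds they read D–F–Ab–C, which is a half-diminished seventh chord on D.
The lowest note is Ab, the fifth of the chord, so this is second inversion (figured bass 4/3).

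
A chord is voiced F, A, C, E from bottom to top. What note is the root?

F

The distinct letter names are F, A, C, E. Arranged as a stack of thirds they read F–A–C–E, so F is the root (an F major seventh chord).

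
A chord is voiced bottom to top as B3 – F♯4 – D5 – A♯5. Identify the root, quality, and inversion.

The distinct note names are B, F#, D, A#. Stacked in thirds they read B–D–F#–A#, which is a minor-major seventh chord on B.
With the root (B) in the bass, the chord is in root position (figured bass 7).

B minor-major seventh, root position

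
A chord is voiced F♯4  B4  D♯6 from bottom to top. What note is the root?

B

The distinct letter names are F#, B, D#. Arranged as a stack of thirds they read B–D#–F#, so B is the root (a B major triad).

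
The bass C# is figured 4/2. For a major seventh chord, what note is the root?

D

The figures 4/2 mean the seventh of the chord is in the bass. If C# is the seventh of a major seventh chord, the root is D (chord tones D–F#–A–C#).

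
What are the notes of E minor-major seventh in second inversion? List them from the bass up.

E minor-major seventh is E–G–B–D#. Second inversion puts the fifth (B) in the bass, with the remaining tones above: B, D#, E, G.

B, D#, E, G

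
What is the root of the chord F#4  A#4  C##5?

F#

The distinct letter names are F#, A#, C##. Arranged as a stack of thirds they read F#–A#–C##, so F# is the root (an F# augmented triad).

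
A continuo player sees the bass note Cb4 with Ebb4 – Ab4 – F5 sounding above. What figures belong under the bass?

The notes Cb, Ebb, Ab, F stack in thirds as F–Ab–Cb–Ebb — an F diminished seventh chord. The bass Cb is the fifth, so this is second inversion: figured 4/3.

4/3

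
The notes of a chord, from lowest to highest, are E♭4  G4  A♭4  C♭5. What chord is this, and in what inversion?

Ab minor-major seventh, second inversion

The distinct note names are Eb, G, Ab, Cb. Stacked in thirds they read Ab–Cb–Eb–G, which is a minor-major seventh chord on Ab.
The lowest note is Eb, the fifth of the chord, so this is second inversion (figured bass 4/3).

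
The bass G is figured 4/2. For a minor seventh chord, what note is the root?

The figures 4/2 mean the seventh of the chord is in the bass. If G is the seventh of a minor seventh chord, the root is A (chord tones A–C–E–G).

A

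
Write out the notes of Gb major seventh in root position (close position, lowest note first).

The chord tones are Gb–Bb–Db–F. With the root (Gb) lowest for root position: Gb, Bb, Db, F.

Gb, Bb, Db, F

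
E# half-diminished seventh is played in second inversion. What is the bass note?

B

The fifth of E# half-diminished seventh (E#–G#–B–D#) is B; that is the bass in second inversion.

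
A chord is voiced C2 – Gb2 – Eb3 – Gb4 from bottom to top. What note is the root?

The distinct letter names are C, Gb, Eb. Arranged as a stack of thirds they read C–Eb–Gb, so C is the root (a C diminished triad).

C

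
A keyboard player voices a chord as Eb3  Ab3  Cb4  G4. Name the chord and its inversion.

Ab minor-major seventh, second inversion

The pitch classes Eb, Ab, Cb, G arrange in thirds as Ab–Cb–Eb–G: an Ab minor-major seventh chord.
With the fifth (Eb) in the bass, the chord is in second inversion (figured bass 4/3).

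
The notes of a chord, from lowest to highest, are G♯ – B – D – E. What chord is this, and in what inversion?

E dominant seventh, first inversion

Reducing to letter names: G#, B, D, E. These stack in thirds as E–G#–B–D — an E dominant seventh chord.
G# is the third of E dominant seventh; third in the bass means first inversion (figured bass 6/5).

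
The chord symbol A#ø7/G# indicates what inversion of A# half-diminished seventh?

A#ø7/G# means A# half-diminished seventh with G# in the bass. G# is the seventh of A# half-diminished seventh (A#–C#–E–G#), so this is third inversion.

third inversion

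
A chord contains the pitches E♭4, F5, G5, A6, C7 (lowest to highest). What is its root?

F

Eb, F, G, A, C are the tones of an F dominant ninth chord (F–A–C–Eb–G), making F the root.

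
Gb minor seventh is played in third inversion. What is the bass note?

The seventh of Gb minor seventh (Gb–Bbb–Db–Fb) is Fb; that is the bass in third inversion.

Fb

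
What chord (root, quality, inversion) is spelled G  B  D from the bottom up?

G major, root position

The distinct note names are G, B, D. Stacked in thirds they read G–B–D, which is a major triad on G.
G is the root of G major; root in the bass means root position (figured bass 5/3).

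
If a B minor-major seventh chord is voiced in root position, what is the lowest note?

B

The root of B minor-major seventh (B–D–F#–A#) is B; that is the bass in root position.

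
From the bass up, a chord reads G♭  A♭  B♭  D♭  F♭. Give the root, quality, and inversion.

The pitch classes Gb, Ab, Bb, Db, Fb arrange in thirds as Gb–Bb–Db–Fb–Ab: a Gb dominant ninth chord.
With the root (Gb) in the bass, the chord is in root position.

Gb dominant ninth, root position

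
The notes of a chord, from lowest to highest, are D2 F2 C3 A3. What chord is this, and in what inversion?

The pitch classes D, F, C, A arrange in thirds as D–F–A–C: a D minor seventh chord.
D is the root of D minor seventh; root in the bass means root position (figured bass 7).

D minor seventh, root position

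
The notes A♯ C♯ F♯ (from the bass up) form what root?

F#

A#, C#, F# are the tones of an F# major triad (F#–A#–C#), making F# the root.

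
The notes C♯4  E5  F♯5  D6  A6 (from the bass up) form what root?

D

Reordering C#, E, F#, D, A into stacked thirds gives D–F#–A–C#–E; the bottom of that stack, D, is the root.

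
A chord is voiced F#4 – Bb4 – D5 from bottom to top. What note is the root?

Bb

The distinct letter names are F#, Bb, D. Arranged as a stack of thirds they read Bb–D–F#, so Bb is the root (a Bb augmented triad).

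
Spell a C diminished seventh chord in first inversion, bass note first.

Eb, Gb, Bbb, C

Spelling C diminished seventh: C–Eb–Gb–Bbb. In first inversion the third is bass, giving Eb, Gb, Bbb, C from the bottom.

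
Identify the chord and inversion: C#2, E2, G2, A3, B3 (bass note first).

Reducing to letter names: C#, E, G, A, B. These stack in thirds as A–C#–E–G–B — an A dominant ninth chord.
With the third (C#) in the bass, the chord is in first inversion.

A dominant ninth, first inversion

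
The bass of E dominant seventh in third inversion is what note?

E dominant seventh is E–G#–B–D. Third inversion places the seventh in the bass: D.

D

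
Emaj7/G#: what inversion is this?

Emaj7/G# means E major seventh with G# in the bass. G# is the third of E major seventh (E–G#–B–D#), so this is first inversion.

first inversion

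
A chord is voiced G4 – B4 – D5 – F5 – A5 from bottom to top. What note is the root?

The distinct letter names are G, B, D, F, A. Arranged as a stack of thirds they read G–B–D–F–A, so G is the root (a G dominant ninth chord).

G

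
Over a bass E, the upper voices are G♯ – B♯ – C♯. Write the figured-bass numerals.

6/5

The notes E, G#, B#, C# stack in thirds as C#–E–G#–B# — a C# minor-major seventh chord. The bass E is the third, so this is first inversion: figured 6/5.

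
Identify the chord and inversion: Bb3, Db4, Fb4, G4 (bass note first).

G diminished seventh, first inversion

The distinct note names are Bb, Db, Fb, G. Stacked in thirds they read G–Bb–Db–Fb, which is a diminished seventh chord on G.
The lowest note is Bb, the third of the chord, so this is first inversion (figured bass 6/5).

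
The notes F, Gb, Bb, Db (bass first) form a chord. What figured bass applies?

The notes F, Gb, Bb, Db stack in thirds as Gb–Bb–Db–F — a Gb major seventh chord. The bass F is the seventh, so this is third inversion: figured 4/2.

4/2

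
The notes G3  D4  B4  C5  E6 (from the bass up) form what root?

Reordering G, D, B, C, E into stacked thirds gives C–E–G–B–D; the bottom of that stack, C, is the root.

C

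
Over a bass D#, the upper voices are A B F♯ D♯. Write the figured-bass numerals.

6/5

The notes D#, A, B, F# stack in thirds as B–D#–F#–A — a B dominant seventh chord. The bass D# is the third, so this is first inversion: figured 6/5.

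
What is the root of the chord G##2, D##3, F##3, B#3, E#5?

G##, D##, F##, B#, E# are the tones of an E# major ninth chord (E#–G##–B#–D##–F##), making E# the root.

E#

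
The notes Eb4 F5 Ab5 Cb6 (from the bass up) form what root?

Reordering Eb, F, Ab, Cb into stacked thirds gives F–Ab–Cb–Eb; the bottom of that stack, F, is the root.

F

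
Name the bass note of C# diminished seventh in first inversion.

E

In first inversion the third is lowest. For C# diminished seventh (C#–E–G–Bb) that is E.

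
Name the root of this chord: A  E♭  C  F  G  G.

The distinct letter names are A, Eb, C, F, G. Arranged as a stack of thirds they read F–A–C–Eb–G, so F is the root (an F dominant ninth chord).

F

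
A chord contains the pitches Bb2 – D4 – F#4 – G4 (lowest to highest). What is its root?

The distinct letter names are Bb, D, F#, G. Arranged as a stack of thirds they read G–Bb–D–F#, so G is the root (a G minor-major seventh chord).

G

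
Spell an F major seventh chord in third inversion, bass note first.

Spelling F major seventh: F–A–C–E. In third inversion the seventh is bass, giving E, F, A, C from the bottom.

E, F, A, C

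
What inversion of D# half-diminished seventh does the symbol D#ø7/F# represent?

D#ø7/F# means D# half-diminished seventh with F# in the bass. F# is the third of D# half-diminished seventh (D#–F#–A–C#), so this is first inversion.

first inversion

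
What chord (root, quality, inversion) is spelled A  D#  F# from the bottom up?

Reducing to letter names: A, D#, F#. These stack in thirds as D#–F#–A — a D# diminished triad.
A is the fifth of D# diminished; fifth in the bass means second inversion (figured bass 6/4).

D# diminished, second inversion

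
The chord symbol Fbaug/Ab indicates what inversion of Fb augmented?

Fbaug/Ab means Fb augmented with Ab in the bass. Ab is the third of Fb augmented (Fb–Ab–C), so this is first inversion.

first inversion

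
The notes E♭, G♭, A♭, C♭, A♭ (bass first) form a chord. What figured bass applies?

The notes Eb, Gb, Ab, Cb stack in thirds as Ab–Cb–Eb–Gb — an Ab minor seventh chord. The bass Eb is the fifth, so this is second inversion: figured 4/3.

4/3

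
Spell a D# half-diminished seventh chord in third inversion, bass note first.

C#, D#, F#, A

Spelling D# half-diminished seventh: D#–F#–A–C#. In third inversion the seventh is bass, giving C#, D#, F#, A from the bottom.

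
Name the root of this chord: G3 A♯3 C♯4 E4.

G, A#, C#, E are the tones of an A# diminished seventh chord (A#–C#–E–G), making A# the root.

A#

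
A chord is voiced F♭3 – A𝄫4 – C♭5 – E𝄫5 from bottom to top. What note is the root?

Fb

The distinct letter names are Fb, Abb, Cb, Ebb. Arranged as a stack of thirds they read Fb–Abb–Cb–Ebb, so Fb is the root (an Fb minor seventh chord).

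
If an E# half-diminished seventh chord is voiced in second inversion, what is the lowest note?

In second inversion the fifth is lowest. For E# half-diminished seventh (E#–G#–B–D#) that is B.

B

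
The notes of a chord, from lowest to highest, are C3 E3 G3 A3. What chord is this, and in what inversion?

A minor seventh, first inversion

Reducing to letter names: C, E, G, A. These stack in thirds as A–C–E–G — an A minor seventh chord.
With the third (C) in the bass, the chord is in first inversion (figured bass 6/5).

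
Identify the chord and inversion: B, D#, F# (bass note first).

B major, root position

The distinct note names are B, D#, F#. Stacked in thirds they read B–D#–F#, which is a major triad on B.
The lowest note is B, the root of the chord, so this is root position (figured bass 5/3).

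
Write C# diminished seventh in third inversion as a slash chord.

Third inversion of C# diminished seventh has the seventh (Bb) in the bass. As a slash chord: C#dim7/Bb.

C#dim7/Bb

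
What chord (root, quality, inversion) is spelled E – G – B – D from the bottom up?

E minor seventh, root position

The pitch classes E, G, B, D arrange in thirds as E–G–B–D: an E minor seventh chord.
E is the root of E minor seventh; root in the bass means root position (figured bass 7).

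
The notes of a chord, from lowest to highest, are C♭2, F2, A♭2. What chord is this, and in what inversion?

F diminished, second inversion

The distinct note names are Cb, F, Ab. Stacked in thirds they read F–Ab–Cb, which is a diminished triad on F.
The lowest note is Cb, the fifth of the chord, so this is second inversion (figured bass 6/4).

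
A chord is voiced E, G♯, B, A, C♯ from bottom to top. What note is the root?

A

E, G#, B, A, C# are the tones of an A major ninth chord (A–C#–E–G#–B), making A the root.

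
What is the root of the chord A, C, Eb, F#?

F#

Reordering A, C, Eb, F# into stacked thirds gives F#–A–C–Eb; the bottom of that stack, F#, is the root.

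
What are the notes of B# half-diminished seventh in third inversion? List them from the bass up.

The chord tones are B#–D#–F#–A#. With the seventh (A#) lowest for third inversion: A#, B#, D#, F#.

A#, B#, D#, F#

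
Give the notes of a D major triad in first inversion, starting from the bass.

F#, A, D

D major is D–F#–A. First inversion puts the third (F#) in the bass, with the remaining tones above: F#, A, D.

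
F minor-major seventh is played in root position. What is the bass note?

The root of F minor-major seventh (F–Ab–C–E) is F; that is the bass in root position.

F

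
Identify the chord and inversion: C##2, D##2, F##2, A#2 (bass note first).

D## half-diminished seventh, third inversion

The distinct note names are C##, D##, F##, A#. Stacked in thirds they read D##–F##–A#–C##, which is a half-diminished seventh chord on D##.
C## is the seventh of D## half-diminished seventh; seventh in the bass means third inversion (figured bass 4/2).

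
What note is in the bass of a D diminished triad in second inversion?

In second inversion the fifth is lowest. For D diminished (D–F–Ab) that is Ab.

Ab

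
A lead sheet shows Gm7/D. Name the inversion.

Gm7/D means G minor seventh with D in the bass. D is the fifth of G minor seventh (G–Bb–D–F), so this is second inversion.

second inversion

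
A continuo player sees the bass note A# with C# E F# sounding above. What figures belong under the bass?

The notes A#, C#, E, F# stack in thirds as F#–A#–C#–E — an F# dominant seventh chord. The bass A# is the third, so this is first inversion: figured 6/5.

6/5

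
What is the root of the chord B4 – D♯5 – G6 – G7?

G

The distinct letter names are B, D#, G. Arranged as a stack of thirds they read G–B–D#, so G is the root (a G augmented triad).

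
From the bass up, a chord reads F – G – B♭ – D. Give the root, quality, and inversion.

The pitch classes F, G, Bb, D arrange in thirds as G–Bb–D–F: a G minor seventh chord.
With the seventh (F) in the bass, the chord is in third inversion (figured bass 4/2).

G minor seventh, third inversion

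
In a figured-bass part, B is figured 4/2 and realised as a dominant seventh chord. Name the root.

C#

The figures 4/2 mean the seventh of the chord is in the bass. If B is the seventh of a dominant seventh chord, the root is C# (chord tones C#–E#–G#–B).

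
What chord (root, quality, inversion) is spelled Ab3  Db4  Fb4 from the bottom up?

Db minor, second inversion

The pitch classes Ab, Db, Fb arrange in thirds as Db–Fb–Ab: a Db minor triad.
With the fifth (Ab) in the bass, the chord is in second inversion (figured bass 6/4).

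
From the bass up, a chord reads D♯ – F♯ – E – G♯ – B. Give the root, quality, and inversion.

The pitch classes D#, F#, E, G#, B arrange in thirds as E–G#–B–D#–F#: an E major ninth chord.
The lowest note is D#, the seventh of the chord, so this is third inversion.

E major ninth, third inversion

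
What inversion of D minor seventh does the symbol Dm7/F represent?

Dm7/F means D minor seventh with F in the bass. F is the third of D minor seventh (D–F–A–C), so this is first inversion.

first inversion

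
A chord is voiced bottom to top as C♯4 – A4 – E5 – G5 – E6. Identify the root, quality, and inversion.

The pitch classes C#, A, E, G arrange in thirds as A–C#–E–G: an A dominant seventh chord.
The lowest note is C#, the third of the chord, so this is first inversion (figured bass 6/5).

A dominant seventh, first inversion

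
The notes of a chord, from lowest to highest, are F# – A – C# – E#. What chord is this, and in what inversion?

The pitch classes F#, A, C#, E# arrange in thirds as F#–A–C#–E#: an F# minor-major seventh chord.
With the root (F#) in the bass, the chord is in root position (figured bass 7).

F# minor-major seventh, root position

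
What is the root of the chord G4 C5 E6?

G, C, E are the tones of a C major triad (C–E–G), making C the root.

C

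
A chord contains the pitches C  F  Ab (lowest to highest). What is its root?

F

C, F, Ab are the tones of an F minor triad (F–Ab–C), making F the root.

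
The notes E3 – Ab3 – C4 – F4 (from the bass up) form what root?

Reordering E, Ab, C, F into stacked thirds gives F–Ab–C–E; the bottom of that stack, F, is the root.

F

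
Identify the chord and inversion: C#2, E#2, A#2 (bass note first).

A# minor, first inversion

The pitch classes C#, E#, A# arrange in thirds as A#–C#–E#: an A# minor triad.
With the third (C#) in the bass, the chord is in first inversion (figured bass 6).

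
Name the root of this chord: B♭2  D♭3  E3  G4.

E

Bb, Db, E, G are the tones of an E diminished seventh chord (E–G–Bb–Db), making E the root.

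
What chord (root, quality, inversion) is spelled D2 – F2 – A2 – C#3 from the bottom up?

The pitch classes D, F, A, C# arrange in thirds as D–F–A–C#: a D minor-major seventh chord.
D is the root of D minor-major seventh; root in the bass means root position (figured bass 7).

D minor-major seventh, root position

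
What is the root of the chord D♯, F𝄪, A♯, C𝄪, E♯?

D#

D#, F##, A#, C##, E# are the tones of a D# major ninth chord (D#–F##–A#–C##–E#), making D# the root.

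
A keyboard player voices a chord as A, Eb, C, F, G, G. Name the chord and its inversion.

F dominant ninth, first inversion

The pitch classes A, Eb, C, F, G arrange in thirds as F–A–C–Eb–G: an F dominant ninth chord.
A is the third of F dominant ninth; third in the bass means first inversion.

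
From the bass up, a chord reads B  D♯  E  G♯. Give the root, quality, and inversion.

E major seventh, second inversion

Reducing to letter names: B, D#, E, G#. These stack in thirds as E–G#–B–D# — an E major seventh chord.
The lowest note is B, the fifth of the chord, so this is second inversion (figured bass 4/3).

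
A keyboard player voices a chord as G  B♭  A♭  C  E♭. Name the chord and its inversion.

Reducing to letter names: G, Bb, Ab, C, Eb. These stack in thirds as Ab–C–Eb–G–Bb — an Ab major ninth chord.
With the seventh (G) in the bass, the chord is in third inversion.

Ab major ninth, third inversion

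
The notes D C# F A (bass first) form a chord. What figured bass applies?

The notes D, C#, F, A stack in thirds as D–F–A–C# — a D minor-major seventh chord. The bass D is the root, so this is root position: figured 7.

7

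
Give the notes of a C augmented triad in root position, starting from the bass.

C augmented is C–E–G#. Root position puts the root (C) in the bass, with the remaining tones above: C, E, G#.

C, E, G#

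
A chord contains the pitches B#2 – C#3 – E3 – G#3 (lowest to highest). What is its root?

C#

Reordering B#, C#, E, G# into stacked thirds gives C#–E–G#–B#; the bottom of that stack, C#, is the root.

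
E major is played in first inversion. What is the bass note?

G#

E major is E–G#–B. First inversion places the third in the bass: G#.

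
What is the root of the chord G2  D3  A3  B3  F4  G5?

G

G, D, A, B, F are the tones of a G dominant ninth chord (G–B–D–F–A), making G the root.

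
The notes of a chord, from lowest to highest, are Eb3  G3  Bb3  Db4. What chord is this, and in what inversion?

Eb dominant seventh, root position

The pitch classes Eb, G, Bb, Db arrange in thirds as Eb–G–Bb–Db: an Eb dominant seventh chord.
With the root (Eb) in the bass, the chord is in root position (figured bass 7).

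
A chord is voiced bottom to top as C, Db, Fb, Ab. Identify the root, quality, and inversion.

Db minor-major seventh, third inversion

Reducing to letter names: C, Db, Fb, Ab. These stack in thirds as Db–Fb–Ab–C — a Db minor-major seventh chord.
The lowest note is C, the seventh of the chord, so this is third inversion (figured bass 4/2).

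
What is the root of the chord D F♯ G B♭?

D, F#, G, Bb are the tones of a G minor-major seventh chord (G–Bb–D–F#), making G the root.

G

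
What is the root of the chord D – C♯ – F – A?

Reordering D, C#, F, A into stacked thirds gives D–F–A–C#; the bottom of that stack, D, is the root.

D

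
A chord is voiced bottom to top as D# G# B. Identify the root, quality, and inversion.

G# minor, second inversion

The pitch classes D#, G#, B arrange in thirds as G#–B–D#: a G# minor triad.
With the fifth (D#) in the bass, the chord is in second inversion (figured bass 6/4).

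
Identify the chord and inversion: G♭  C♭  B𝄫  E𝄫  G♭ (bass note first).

Reducing to letter names: Gb, Cb, Bbb, Ebb. These stack in thirds as Cb–Ebb–Gb–Bbb — a Cb minor seventh chord.
Gb is the fifth of Cb minor seventh; fifth in the bass means second inversion (figured bass 4/3).

Cb minor seventh, second inversion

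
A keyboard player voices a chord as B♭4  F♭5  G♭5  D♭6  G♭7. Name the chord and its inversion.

The pitch classes Bb, Fb, Gb, Db arrange in thirds as Gb–Bb–Db–Fb: a Gb dominant seventh chord.
Bb is the third of Gb dominant seventh; third in the bass means first inversion (figured bass 6/5).

Gb dominant seventh, first inversion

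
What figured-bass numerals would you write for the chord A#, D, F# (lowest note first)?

6/4

The notes A#, D, F# stack in thirds as D–F#–A# — a D augmented triad. The bass A# is the fifth, so this is second inversion: figured 6/4.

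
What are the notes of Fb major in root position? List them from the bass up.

Spelling Fb major: Fb–Ab–Cb. In root position the root is bass, giving Fb, Ab, Cb from the bottom.

Fb, Ab, Cb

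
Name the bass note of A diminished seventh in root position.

In root position the root is lowest. For A diminished seventh (A–C–Eb–Gb) that is A.

A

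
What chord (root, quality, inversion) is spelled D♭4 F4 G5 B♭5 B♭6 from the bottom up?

The pitch classes Db, F, G, Bb arrange in thirds as G–Bb–Db–F: a G half-diminished seventh chord.
With the fifth (Db) in the bass, the chord is in second inversion (figured bass 4/3).

G half-diminished seventh, second inversion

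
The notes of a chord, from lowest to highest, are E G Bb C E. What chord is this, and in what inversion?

The distinct note names are E, G, Bb, C. Stacked in thirds they read C–E–G–Bb, which is a dominant seventh chord on C.
The lowest note is E, the third of the chord, so this is first inversion (figured bass 6/5).

C dominant seventh, first inversion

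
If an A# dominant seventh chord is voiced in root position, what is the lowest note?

A# dominant seventh is A#–C##–E#–G#. Root position places the root in the bass: A#.

A#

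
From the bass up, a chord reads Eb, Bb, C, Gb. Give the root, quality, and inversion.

C half-diminished seventh, first inversion

The distinct note names are Eb, Bb, C, Gb. Stacked in thirds they read C–Eb–Gb–Bb, which is a half-diminished seventh chord on C.
The lowest note is Eb, the third of the chord, so this is first inversion (figured bass 6/5).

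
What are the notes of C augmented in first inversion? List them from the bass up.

Spelling C augmented: C–E–G#. In first inversion the third is bass, giving E, G#, C from the bottom.

E, G#, C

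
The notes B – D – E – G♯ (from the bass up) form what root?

The distinct letter names are B, D, E, G#. Arranged as a stack of thirds they read E–G#–B–D, so E is the root (an E dominant seventh chord).

E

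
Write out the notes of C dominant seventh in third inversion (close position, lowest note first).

C dominant seventh is C–E–G–Bb. Third inversion puts the seventh (Bb) in the bass, with the remaining tones above: Bb, C, E, G.

Bb, C, E, G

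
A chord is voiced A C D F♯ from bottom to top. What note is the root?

D

The distinct letter names are A, C, D, F#. Arranged as a stack of thirds they read D–F#–A–C, so D is the root (a D dominant seventh chord).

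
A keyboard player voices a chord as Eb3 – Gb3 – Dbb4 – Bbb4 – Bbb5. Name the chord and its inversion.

Eb diminished seventh, root position

The pitch classes Eb, Gb, Dbb, Bbb arrange in thirds as Eb–Gb–Bbb–Dbb: an Eb diminished seventh chord.
Eb is the root of Eb diminished seventh; root in the bass means root position (figured bass 7).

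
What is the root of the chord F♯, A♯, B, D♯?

The distinct letter names are F#, A#, B, D#. Arranged as a stack of thirds they read B–D#–F#–A#, so B is the root (a B major seventh chord).

B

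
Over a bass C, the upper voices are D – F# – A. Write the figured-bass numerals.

4/2

The notes C, D, F#, A stack in thirds as D–F#–A–C — a D dominant seventh chord. The bass C is the seventh, so this is third inversion: figured 4/2.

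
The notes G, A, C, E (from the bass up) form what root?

G, A, C, E are the tones of an A minor seventh chord (A–C–E–G), making A the root.

A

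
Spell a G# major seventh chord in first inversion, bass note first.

Spelling G# major seventh: G#–B#–D#–F##. In first inversion the third is bass, giving B#, D#, F##, G# from the bottom.

B#, D#, F##, G#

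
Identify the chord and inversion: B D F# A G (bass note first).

The pitch classes B, D, F#, A, G arrange in thirds as G–B–D–F#–A: a G major ninth chord.
B is the third of G major ninth; third in the bass means first inversion.

G major ninth, first inversion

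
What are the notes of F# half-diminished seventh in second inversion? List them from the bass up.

F# half-diminished seventh is F#–A–C–E. Second inversion puts the fifth (C) in the bass, with the remaining tones above: C, E, F#, A.

C, E, F#, A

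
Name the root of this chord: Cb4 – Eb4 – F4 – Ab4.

Reordering Cb, Eb, F, Ab into stacked thirds gives F–Ab–Cb–Eb; the bottom of that stack, F, is the root.

F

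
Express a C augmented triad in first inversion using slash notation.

Caug/E

First inversion of C augmented has the third (E) in the bass. As a slash chord: Caug/E.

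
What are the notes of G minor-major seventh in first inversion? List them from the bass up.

Bb, D, F#, G

G minor-major seventh is G–Bb–D–F#. First inversion puts the third (Bb) in the bass, with the remaining tones above: Bb, D, F#, G.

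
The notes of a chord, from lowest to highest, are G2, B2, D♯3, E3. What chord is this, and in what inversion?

E minor-major seventh, first inversion

The distinct note names are G, B, D#, E. Stacked in thirds they read E–G–B–D#, which is a minor-major seventh chord on E.
The lowest note is G, the third of the chord, so this is first inversion (figured bass 6/5).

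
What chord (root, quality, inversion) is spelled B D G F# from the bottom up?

The pitch classes B, D, G, F# arrange in thirds as G–B–D–F#: a G major seventh chord.
With the third (B) in the bass, the chord is in first inversion (figured bass 6/5).

G major seventh, first inversion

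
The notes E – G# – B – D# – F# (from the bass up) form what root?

E

The distinct letter names are E, G#, B, D#, F#. Arranged as a stack of thirds they read E–G#–B–D#–F#, so E is the root (an E major ninth chord).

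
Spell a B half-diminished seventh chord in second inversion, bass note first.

B half-diminished seventh is B–D–F–A. Second inversion puts the fifth (F) in the bass, with the remaining tones above: F, A, B, D.

F, A, B, D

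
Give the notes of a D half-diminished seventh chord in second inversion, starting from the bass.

Ab, C, D, F

D half-diminished seventh is D–F–Ab–C. Second inversion puts the fifth (Ab) in the bass, with the remaining tones above: Ab, C, D, F.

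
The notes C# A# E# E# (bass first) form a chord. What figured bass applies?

The notes C#, A#, E# stack in thirds as A#–C#–E# — an A# minor triad. The bass C# is the third, so this is first inversion: figured 6.

6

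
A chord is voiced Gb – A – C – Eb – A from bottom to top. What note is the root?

Gb, A, C, Eb are the tones of an A diminished seventh chord (A–C–Eb–Gb), making A the root.

A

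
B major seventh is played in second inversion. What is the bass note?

F#

The fifth of B major seventh (B–D#–F#–A#) is F#; that is the bass in second inversion.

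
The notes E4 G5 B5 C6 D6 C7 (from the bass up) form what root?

Reordering E, G, B, C, D into stacked thirds gives C–E–G–B–D; the bottom of that stack, C, is the root.

C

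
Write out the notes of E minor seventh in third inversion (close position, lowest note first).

D, E, G, B

The chord tones are E–G–B–D. With the seventh (D) lowest for third inversion: D, E, G, B.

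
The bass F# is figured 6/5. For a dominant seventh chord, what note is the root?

The figures 6/5 mean the third of the chord is in the bass. If F# is the third of a dominant seventh chord, the root is D (chord tones D–F#–A–C).

D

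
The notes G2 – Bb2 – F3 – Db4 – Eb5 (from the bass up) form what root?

Reordering G, Bb, F, Db, Eb into stacked thirds gives Eb–G–Bb–Db–F; the bottom of that stack, Eb, is the root.

Eb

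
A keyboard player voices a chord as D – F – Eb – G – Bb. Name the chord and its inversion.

The pitch classes D, F, Eb, G, Bb arrange in thirds as Eb–G–Bb–D–F: an Eb major ninth chord.
The lowest note is D, the seventh of the chord, so this is third inversion.

Eb major ninth, third inversion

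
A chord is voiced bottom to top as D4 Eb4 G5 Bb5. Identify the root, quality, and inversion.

Eb major seventh, third inversion

Reducing to letter names: D, Eb, G, Bb. These stack in thirds as Eb–G–Bb–D — an Eb major seventh chord.
With the seventh (D) in the bass, the chord is in third inversion (figured bass 4/2).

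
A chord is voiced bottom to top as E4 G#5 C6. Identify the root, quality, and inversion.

The distinct note names are E, G#, C. Stacked in thirds they read C–E–G#, which is an augmented triad on C.
With the third (E) in the bass, the chord is in first inversion (figured bass 6).

C augmented, first inversion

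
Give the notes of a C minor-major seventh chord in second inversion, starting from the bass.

Spelling C minor-major seventh: C–Eb–G–B. In second inversion the fifth is bass, giving G, B, C, Eb from the bottom.

G, B, C, Eb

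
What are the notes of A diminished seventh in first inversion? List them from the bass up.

The chord tones are A–C–Eb–Gb. With the third (C) lowest for first inversion: C, Eb, Gb, A.

C, Eb, Gb, A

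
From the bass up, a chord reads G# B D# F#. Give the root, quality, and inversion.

G# minor seventh, root position

The pitch classes G#, B, D#, F# arrange in thirds as G#–B–D#–F#: a G# minor seventh chord.
With the root (G#) in the bass, the chord is in root position (figured bass 7).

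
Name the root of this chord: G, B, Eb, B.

Eb

G, B, Eb are the tones of an Eb augmented triad (Eb–G–B), making Eb the root.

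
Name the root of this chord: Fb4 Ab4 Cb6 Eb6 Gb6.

Fb

The distinct letter names are Fb, Ab, Cb, Eb, Gb. Arranged as a stack of thirds they read Fb–Ab–Cb–Eb–Gb, so Fb is the root (an Fb major ninth chord).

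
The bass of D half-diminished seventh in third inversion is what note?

C

The seventh of D half-diminished seventh (D–F–Ab–C) is C; that is the bass in third inversion.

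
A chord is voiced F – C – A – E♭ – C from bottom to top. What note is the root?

F

F, C, A, Eb are the tones of an F dominant seventh chord (F–A–C–Eb), making F the root.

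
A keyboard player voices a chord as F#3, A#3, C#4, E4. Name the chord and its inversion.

F# dominant seventh, root position

The pitch classes F#, A#, C#, E arrange in thirds as F#–A#–C#–E: an F# dominant seventh chord.
The lowest note is F#, the root of the chord, so this is root position (figured bass 7).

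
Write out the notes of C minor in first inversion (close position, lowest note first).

Eb, G, C

Spelling C minor: C–Eb–G. In first inversion the third is bass, giving Eb, G, C from the bottom.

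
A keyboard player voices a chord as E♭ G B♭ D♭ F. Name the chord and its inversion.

Eb dominant ninth, root position

Reducing to letter names: Eb, G, Bb, Db, F. These stack in thirds as Eb–G–Bb–Db–F — an Eb dominant ninth chord.
With the root (Eb) in the bass, the chord is in root position.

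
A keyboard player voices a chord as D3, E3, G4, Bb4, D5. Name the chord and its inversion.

E half-diminished seventh, third inversion

The pitch classes D, E, G, Bb arrange in thirds as E–G–Bb–D: an E half-diminished seventh chord.
With the seventh (D) in the bass, the chord is in third inversion (figured bass 4/2).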